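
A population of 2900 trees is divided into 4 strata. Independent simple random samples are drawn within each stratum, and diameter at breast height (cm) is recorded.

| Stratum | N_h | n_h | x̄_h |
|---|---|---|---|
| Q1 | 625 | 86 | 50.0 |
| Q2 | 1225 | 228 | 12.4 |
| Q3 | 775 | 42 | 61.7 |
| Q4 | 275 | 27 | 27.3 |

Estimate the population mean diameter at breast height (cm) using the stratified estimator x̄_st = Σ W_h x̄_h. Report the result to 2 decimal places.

x̄_st ≈ 35.09

N = Σ N_h = 2900. Stratum weights W_h = N_h/N.
x̄_st = (625·50.0 + 1225·12.4 + 775·61.7 + 275·27.3) / 2900 = 35.0914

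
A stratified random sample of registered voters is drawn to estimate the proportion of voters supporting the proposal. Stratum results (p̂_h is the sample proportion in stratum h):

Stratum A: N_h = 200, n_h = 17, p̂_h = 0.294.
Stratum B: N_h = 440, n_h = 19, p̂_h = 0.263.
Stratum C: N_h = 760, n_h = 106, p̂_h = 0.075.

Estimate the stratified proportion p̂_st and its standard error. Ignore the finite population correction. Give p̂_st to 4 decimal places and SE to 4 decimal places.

N = 1400; stratum weights W_h = N_h/N.
p̂_st = Σ W_h p̂_h = (200·0.294 + 440·0.263 + 760·0.075)/1400 = 0.16537
V̂(p̂_st) = Σ W_h² p̂_h(1−p̂_h)/(n_h−1):
  stratum A: (200/1400)²·0.294·0.706/16 = 0.00026475
  stratum B: (440/1400)²·0.263·0.737/18 = 0.00106365
  stratum C: (760/1400)²·0.075·0.925/105 = 0.000194708
V̂(p̂_st) = 0.00152311; SE = √V̂ = 0.0390271

p̂_st ≈ 0.1654, SE ≈ 0.0390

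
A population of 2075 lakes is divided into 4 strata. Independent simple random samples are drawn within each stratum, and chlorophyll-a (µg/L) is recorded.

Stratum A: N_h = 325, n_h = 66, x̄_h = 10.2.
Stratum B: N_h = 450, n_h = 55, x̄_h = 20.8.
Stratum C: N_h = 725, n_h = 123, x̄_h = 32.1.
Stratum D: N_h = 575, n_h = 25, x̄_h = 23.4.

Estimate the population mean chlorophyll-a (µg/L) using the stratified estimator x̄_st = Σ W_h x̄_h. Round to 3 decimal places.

x̄_st ≈ 23.808

N = Σ N_h = 2075. Stratum weights W_h = N_h/N.
x̄_st = (325·10.2 + 450·20.8 + 725·32.1 + 575·23.4) / 2075 = 23.80843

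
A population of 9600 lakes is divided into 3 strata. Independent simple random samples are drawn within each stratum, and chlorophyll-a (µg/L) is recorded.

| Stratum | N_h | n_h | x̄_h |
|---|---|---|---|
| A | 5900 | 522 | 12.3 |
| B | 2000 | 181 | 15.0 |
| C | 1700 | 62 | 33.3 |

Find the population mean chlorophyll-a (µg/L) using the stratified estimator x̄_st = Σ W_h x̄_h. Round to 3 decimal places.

x̄_st ≈ 16.581

N = Σ N_h = 9600. Stratum weights W_h = N_h/N.
x̄_st = (5900·12.3 + 2000·15.0 + 1700·33.3) / 9600 = 16.58125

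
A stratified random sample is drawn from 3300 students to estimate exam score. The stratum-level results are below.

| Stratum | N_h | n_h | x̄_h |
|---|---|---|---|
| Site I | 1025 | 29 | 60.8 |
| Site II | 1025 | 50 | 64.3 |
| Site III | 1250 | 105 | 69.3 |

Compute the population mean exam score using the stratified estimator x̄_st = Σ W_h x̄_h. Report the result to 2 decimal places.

x̄_st ≈ 65.11

N = Σ N_h = 3300. Stratum weights W_h = N_h/N.
x̄_st = (1025·60.8 + 1025·64.3 + 1250·69.3) / 3300 = 65.1068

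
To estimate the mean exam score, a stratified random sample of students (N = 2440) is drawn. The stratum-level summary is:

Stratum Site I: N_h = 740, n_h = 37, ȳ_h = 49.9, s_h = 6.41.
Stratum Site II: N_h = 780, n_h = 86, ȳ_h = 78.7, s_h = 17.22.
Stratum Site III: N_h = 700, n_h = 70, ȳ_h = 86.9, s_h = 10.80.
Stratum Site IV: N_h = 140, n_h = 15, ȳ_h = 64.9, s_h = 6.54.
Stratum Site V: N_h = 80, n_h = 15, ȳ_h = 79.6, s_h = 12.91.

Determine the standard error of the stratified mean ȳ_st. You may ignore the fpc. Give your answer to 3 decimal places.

V̂(ȳ_st) = Σ W_h² s_h²/n_h, with W_h = N_h/N and N = 2440:
  stratum Site I: (740/2440)²·6.41²/37 = 0.102141
  stratum Site II: (780/2440)²·17.22²/86 = 0.352353
  stratum Site III: (700/2440)²·10.80²/70 = 0.137141
  stratum Site IV: (140/2440)²·6.54²/15 = 0.0093873
  stratum Site V: (80/2440)²·12.91²/15 = 0.0119443
V̂(ȳ_st) = 0.612965
SE(ȳ_st) = √0.612965 = 0.782921

SE(ȳ_st) ≈ 0.783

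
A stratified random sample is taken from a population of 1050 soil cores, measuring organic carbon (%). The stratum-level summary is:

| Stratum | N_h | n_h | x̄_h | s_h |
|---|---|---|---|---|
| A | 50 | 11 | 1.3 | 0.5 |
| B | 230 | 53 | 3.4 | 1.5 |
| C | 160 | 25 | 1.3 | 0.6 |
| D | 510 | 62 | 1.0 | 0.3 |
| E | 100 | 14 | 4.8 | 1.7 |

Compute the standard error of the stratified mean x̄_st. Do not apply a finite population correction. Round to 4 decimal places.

V̂(x̄_st) = Σ W_h² s_h²/n_h, with W_h = N_h/N and N = 1050:
  stratum A: (50/1050)²·0.5²/11 = 5.15358e-05
  stratum B: (230/1050)²·1.5²/53 = 0.00203697
  stratum C: (160/1050)²·0.6²/25 = 0.000334367
  stratum D: (510/1050)²·0.3²/62 = 0.000342462
  stratum E: (100/1050)²·1.7²/14 = 0.00187237
V̂(x̄_st) = 0.0046377
SE(x̄_st) = √0.0046377 = 0.0681007

SE(x̄_st) ≈ 0.0681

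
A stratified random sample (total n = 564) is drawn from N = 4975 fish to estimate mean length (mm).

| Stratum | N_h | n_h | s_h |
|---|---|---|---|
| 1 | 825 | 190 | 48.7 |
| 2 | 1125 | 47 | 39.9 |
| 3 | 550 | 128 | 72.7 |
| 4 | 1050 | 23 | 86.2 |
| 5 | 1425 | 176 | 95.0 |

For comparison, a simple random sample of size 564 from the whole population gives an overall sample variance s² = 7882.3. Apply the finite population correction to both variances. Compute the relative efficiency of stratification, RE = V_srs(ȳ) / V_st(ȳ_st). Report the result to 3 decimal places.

V̂(ȳ_st) = Σ W_h² (1 − n_h/N_h) s_h²/n_h, with W_h = N_h/N and N = 4975:
  stratum 1: (825/4975)²·(1 − 190/825)·48.7²/190 = 0.264208
  stratum 2: (1125/4975)²·(1 − 47/1125)·39.9²/47 = 1.65971
  stratum 3: (550/4975)²·(1 − 128/550)·72.7²/128 = 0.387211
  stratum 4: (1050/4975)²·(1 − 23/1050)·86.2²/23 = 14.0754
  stratum 5: (1425/4975)²·(1 − 176/1425)·95.0²/176 = 3.68745
V_st = 20.074
V_srs = (1 − 564/4975)·7882.3/564 = 12.3913
Relative efficiency = V_srs / V_st = 12.3913/20.074 = 0.6173

RE ≈ 0.617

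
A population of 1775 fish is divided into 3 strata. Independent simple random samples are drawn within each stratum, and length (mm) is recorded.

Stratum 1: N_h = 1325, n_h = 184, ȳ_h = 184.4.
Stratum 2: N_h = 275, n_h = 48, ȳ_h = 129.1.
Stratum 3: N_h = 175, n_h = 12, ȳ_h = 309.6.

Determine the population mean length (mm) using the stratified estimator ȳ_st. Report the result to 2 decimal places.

N = Σ N_h = 1775. Stratum weights W_h = N_h/N.
ȳ_st = (1325·184.4 + 275·129.1 + 175·309.6) / 1775 = 188.1761

ȳ_st ≈ 188.18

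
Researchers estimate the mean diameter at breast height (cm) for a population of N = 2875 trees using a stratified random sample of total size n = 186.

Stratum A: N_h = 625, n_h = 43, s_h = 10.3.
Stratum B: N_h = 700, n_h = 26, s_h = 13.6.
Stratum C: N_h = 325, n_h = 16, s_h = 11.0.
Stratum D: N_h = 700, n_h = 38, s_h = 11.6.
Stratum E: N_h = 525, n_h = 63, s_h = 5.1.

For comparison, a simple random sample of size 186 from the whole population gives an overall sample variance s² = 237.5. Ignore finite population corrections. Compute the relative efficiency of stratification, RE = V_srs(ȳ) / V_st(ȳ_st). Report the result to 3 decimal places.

RE ≈ 1.487

V̂(ȳ_st) = Σ W_h² s_h²/n_h, with W_h = N_h/N and N = 2875:
  stratum A: (625/2875)²·10.3²/43 = 0.116598
  stratum B: (700/2875)²·13.6²/26 = 0.421721
  stratum C: (325/2875)²·11.0²/16 = 0.0966399
  stratum D: (700/2875)²·11.6²/38 = 0.209919
  stratum E: (525/2875)²·5.1²/63 = 0.0137671
V_st = 0.858645
V_srs = s²/n = 237.5/186 = 1.27688
Relative efficiency = V_srs / V_st = 1.27688/0.858645 = 1.4871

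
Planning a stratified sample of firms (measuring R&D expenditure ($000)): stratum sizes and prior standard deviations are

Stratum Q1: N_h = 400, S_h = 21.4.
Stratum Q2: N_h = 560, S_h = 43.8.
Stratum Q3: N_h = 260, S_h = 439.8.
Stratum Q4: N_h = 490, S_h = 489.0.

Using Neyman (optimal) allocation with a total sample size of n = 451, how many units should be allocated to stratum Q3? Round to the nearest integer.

Neyman allocation: n_h = n · N_h S_h / Σ N_i S_i, with n = 451.
  stratum Q1: N_h·S_h = 400·21.4 = 8560.00
  stratum Q2: N_h·S_h = 560·43.8 = 24528.00
  stratum Q3: N_h·S_h = 260·439.8 = 114348.00
  stratum Q4: N_h·S_h = 490·489.0 = 239610.00
Σ N_h S_h = 387046.00
n for stratum Q3 = 451·114348.00/387046.00 = 133.242 → 133

133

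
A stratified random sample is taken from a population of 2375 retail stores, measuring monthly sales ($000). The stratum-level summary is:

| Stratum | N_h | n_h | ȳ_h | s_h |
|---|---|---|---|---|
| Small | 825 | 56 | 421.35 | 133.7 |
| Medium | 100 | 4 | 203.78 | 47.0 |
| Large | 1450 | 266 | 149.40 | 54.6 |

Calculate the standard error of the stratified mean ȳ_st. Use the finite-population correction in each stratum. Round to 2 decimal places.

SE(ȳ_st) ≈ 6.34

V̂(ȳ_st) = Σ W_h² (1 − n_h/N_h) s_h²/n_h, with W_h = N_h/N and N = 2375:
  stratum Small: (825/2375)²·(1 − 56/825)·133.7²/56 = 35.9028
  stratum Medium: (100/2375)²·(1 − 4/100)·47.0²/4 = 0.939896
  stratum Large: (1450/2375)²·(1 − 266/1450)·54.6²/266 = 3.41111
V̂(ȳ_st) = 40.2538
SE(ȳ_st) = √40.2538 = 6.34459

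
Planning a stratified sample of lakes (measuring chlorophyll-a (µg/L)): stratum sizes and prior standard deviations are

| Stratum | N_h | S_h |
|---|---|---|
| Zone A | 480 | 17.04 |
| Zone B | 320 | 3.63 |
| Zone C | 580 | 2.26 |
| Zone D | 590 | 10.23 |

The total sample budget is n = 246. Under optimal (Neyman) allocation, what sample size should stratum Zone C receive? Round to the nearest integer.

19

Neyman allocation: n_h = n · N_h S_h / Σ N_i S_i, with n = 246.
  stratum Zone A: N_h·S_h = 480·17.04 = 8179.20
  stratum Zone B: N_h·S_h = 320·3.63 = 1161.60
  stratum Zone C: N_h·S_h = 580·2.26 = 1310.80
  stratum Zone D: N_h·S_h = 590·10.23 = 6035.70
Σ N_h S_h = 16687.30
n for stratum Zone C = 246·1310.80/16687.30 = 19.323 → 19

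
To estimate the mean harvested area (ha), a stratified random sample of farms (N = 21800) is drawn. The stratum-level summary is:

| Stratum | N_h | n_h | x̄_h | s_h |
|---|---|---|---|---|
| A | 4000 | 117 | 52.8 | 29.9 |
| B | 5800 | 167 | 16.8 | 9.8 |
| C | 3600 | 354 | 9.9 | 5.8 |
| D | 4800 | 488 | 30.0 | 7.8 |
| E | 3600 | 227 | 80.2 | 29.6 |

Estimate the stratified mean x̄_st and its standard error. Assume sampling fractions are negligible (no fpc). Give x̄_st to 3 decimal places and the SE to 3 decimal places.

x̄_st = Σ W_h x̄_h = (4000·52.8 + 5800·16.8 + 3600·9.9 + 4800·30.0 + 3600·80.2)/21800 = 35.64220
V̂(x̄_st) = Σ W_h² s_h²/n_h, with W_h = N_h/N and N = 21800:
  stratum A: (4000/21800)²·29.9²/117 = 0.257255
  stratum B: (5800/21800)²·9.8²/167 = 0.0407079
  stratum C: (3600/21800)²·5.8²/354 = 0.00259146
  stratum D: (4800/21800)²·7.8²/488 = 0.0060442
  stratum E: (3600/21800)²·29.6²/227 = 0.105257
V̂(x̄_st) = 0.411855
SE(x̄_st) = √0.411855 = 0.641759

x̄_st ≈ 35.642, SE ≈ 0.642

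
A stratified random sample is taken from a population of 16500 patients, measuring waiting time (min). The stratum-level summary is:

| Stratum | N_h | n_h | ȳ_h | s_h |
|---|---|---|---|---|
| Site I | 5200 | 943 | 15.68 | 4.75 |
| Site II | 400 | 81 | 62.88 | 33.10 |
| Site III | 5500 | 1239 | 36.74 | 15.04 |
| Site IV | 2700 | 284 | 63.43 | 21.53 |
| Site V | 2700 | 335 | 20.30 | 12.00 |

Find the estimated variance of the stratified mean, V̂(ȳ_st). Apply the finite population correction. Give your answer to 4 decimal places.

V̂(ȳ_st) = Σ W_h² (1 − n_h/N_h) s_h²/n_h, with W_h = N_h/N and N = 16500:
  stratum Site I: (5200/16500)²·(1 − 943/5200)·4.75²/943 = 0.00194543
  stratum Site II: (400/16500)²·(1 − 81/400)·33.10²/81 = 0.00633948
  stratum Site III: (5500/16500)²·(1 − 1239/5500)·15.04²/1239 = 0.0157156
  stratum Site IV: (2700/16500)²·(1 − 284/2700)·21.53²/284 = 0.0391077
  stratum Site V: (2700/16500)²·(1 − 335/2700)·12.00²/335 = 0.010082
V̂(ȳ_st) = 0.0731902

V̂(ȳ_st) ≈ 0.0732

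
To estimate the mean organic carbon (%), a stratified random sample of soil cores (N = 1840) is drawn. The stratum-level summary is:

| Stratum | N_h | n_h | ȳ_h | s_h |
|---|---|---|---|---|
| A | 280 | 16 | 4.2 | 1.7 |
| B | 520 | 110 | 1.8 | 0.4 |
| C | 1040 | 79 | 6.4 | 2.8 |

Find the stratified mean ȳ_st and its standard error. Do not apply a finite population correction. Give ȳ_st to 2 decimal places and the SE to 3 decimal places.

ȳ_st = Σ W_h ȳ_h = (280·4.2 + 520·1.8 + 1040·6.4)/1840 = 4.76522
V̂(ȳ_st) = Σ W_h² s_h²/n_h, with W_h = N_h/N and N = 1840:
  stratum A: (280/1840)²·1.7²/16 = 0.00418272
  stratum B: (520/1840)²·0.4²/110 = 0.000116171
  stratum C: (1040/1840)²·2.8²/79 = 0.0317044
V̂(ȳ_st) = 0.0360033
SE(ȳ_st) = √0.0360033 = 0.189745

ȳ_st ≈ 4.77, SE ≈ 0.190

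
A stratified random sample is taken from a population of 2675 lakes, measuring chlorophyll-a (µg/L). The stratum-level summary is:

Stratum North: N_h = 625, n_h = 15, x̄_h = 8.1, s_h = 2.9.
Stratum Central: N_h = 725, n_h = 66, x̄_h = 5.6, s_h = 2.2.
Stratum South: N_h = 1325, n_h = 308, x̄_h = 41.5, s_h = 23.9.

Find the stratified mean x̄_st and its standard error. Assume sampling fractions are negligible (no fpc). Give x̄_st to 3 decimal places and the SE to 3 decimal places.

x̄_st = Σ W_h x̄_h = (625·8.1 + 725·5.6 + 1325·41.5)/2675 = 23.96636
V̂(x̄_st) = Σ W_h² s_h²/n_h, with W_h = N_h/N and N = 2675:
  stratum North: (625/2675)²·2.9²/15 = 0.0306067
  stratum Central: (725/2675)²·2.2²/66 = 0.00538679
  stratum South: (1325/2675)²·23.9²/308 = 0.455019
V̂(x̄_st) = 0.491012
SE(x̄_st) = √0.491012 = 0.700723

x̄_st ≈ 23.966, SE ≈ 0.701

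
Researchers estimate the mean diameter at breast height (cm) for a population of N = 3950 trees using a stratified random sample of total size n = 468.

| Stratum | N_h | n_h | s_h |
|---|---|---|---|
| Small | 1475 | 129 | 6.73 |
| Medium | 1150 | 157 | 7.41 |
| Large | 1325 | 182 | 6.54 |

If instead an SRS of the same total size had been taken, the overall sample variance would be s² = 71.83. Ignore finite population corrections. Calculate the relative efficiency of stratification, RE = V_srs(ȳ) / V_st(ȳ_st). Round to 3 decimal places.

RE ≈ 1.461

V̂(ȳ_st) = Σ W_h² s_h²/n_h, with W_h = N_h/N and N = 3950:
  stratum Small: (1475/3950)²·6.73²/129 = 0.0489587
  stratum Medium: (1150/3950)²·7.41²/157 = 0.0296441
  stratum Large: (1325/3950)²·6.54²/182 = 0.0264437
V_st = 0.105047
V_srs = s²/n = 71.83/468 = 0.153483
Relative efficiency = V_srs / V_st = 0.153483/0.105047 = 1.4611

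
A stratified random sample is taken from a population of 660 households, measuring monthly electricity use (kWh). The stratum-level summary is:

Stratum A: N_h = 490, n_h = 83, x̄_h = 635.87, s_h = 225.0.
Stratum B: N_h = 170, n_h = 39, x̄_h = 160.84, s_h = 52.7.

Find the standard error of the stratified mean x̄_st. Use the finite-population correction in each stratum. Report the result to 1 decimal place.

SE(x̄_st) ≈ 16.8

V̂(x̄_st) = Σ W_h² (1 − n_h/N_h) s_h²/n_h, with W_h = N_h/N and N = 660:
  stratum A: (490/660)²·(1 − 83/490)·225.0²/83 = 279.248
  stratum B: (170/660)²·(1 − 39/170)·52.7²/39 = 3.64073
V̂(x̄_st) = 282.888
SE(x̄_st) = √282.888 = 16.8193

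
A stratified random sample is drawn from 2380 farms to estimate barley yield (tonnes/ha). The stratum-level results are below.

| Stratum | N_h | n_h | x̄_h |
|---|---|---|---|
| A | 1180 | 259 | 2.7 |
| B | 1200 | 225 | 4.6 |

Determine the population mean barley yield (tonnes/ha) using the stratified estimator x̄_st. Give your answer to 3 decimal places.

x̄_st ≈ 3.658

N = Σ N_h = 2380. Stratum weights W_h = N_h/N.
x̄_st = (1180·2.7 + 1200·4.6) / 2380 = 3.65798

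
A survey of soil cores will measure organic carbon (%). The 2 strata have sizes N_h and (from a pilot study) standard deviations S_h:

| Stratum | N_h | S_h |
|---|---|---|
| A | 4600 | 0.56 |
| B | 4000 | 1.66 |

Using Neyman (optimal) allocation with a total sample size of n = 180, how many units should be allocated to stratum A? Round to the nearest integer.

Neyman allocation: n_h = n · N_h S_h / Σ N_i S_i, with n = 180.
  stratum A: N_h·S_h = 4600·0.56 = 2576.00
  stratum B: N_h·S_h = 4000·1.66 = 6640.00
Σ N_h S_h = 9216.00
n for stratum A = 180·2576.00/9216.00 = 50.313 → 50

50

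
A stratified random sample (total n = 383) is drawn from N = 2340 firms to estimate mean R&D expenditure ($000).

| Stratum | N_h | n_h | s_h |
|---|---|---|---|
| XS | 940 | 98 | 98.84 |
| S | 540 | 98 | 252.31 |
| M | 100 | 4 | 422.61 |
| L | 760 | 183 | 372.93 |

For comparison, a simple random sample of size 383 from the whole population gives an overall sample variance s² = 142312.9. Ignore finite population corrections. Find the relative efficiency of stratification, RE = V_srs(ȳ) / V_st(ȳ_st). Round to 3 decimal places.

V̂(ȳ_st) = Σ W_h² s_h²/n_h, with W_h = N_h/N and N = 2340:
  stratum XS: (940/2340)²·98.84²/98 = 16.0866
  stratum S: (540/2340)²·252.31²/98 = 34.5938
  stratum M: (100/2340)²·422.61²/4 = 81.5432
  stratum L: (760/2340)²·372.93²/183 = 80.1676
V_st = 212.391
V_srs = s²/n = 142312.9/383 = 371.574
Relative efficiency = V_srs / V_st = 371.574/212.391 = 1.7495

RE ≈ 1.749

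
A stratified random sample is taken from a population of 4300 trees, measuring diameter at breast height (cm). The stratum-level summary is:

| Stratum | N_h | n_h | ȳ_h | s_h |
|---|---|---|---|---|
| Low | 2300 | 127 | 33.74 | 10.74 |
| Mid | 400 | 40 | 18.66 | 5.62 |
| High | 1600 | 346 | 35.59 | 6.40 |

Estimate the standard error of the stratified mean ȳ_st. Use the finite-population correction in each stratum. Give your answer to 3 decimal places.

V̂(ȳ_st) = Σ W_h² (1 − n_h/N_h) s_h²/n_h, with W_h = N_h/N and N = 4300:
  stratum Low: (2300/4300)²·(1 − 127/2300)·10.74²/127 = 0.245502
  stratum Mid: (400/4300)²·(1 − 40/400)·5.62²/40 = 0.00614948
  stratum High: (1600/4300)²·(1 − 346/1600)·6.40²/346 = 0.0128459
V̂(ȳ_st) = 0.264498
SE(ȳ_st) = √0.264498 = 0.514293

SE(ȳ_st) ≈ 0.514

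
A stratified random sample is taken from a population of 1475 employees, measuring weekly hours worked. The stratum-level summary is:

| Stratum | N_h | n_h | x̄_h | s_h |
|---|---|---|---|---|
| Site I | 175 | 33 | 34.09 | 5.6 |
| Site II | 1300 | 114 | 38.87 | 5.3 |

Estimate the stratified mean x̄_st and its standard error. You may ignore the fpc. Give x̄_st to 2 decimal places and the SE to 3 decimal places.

x̄_st ≈ 38.30, SE ≈ 0.453

x̄_st = Σ W_h x̄_h = (175·34.09 + 1300·38.87)/1475 = 38.30288
V̂(x̄_st) = Σ W_h² s_h²/n_h, with W_h = N_h/N and N = 1475:
  stratum Site I: (175/1475)²·5.6²/33 = 0.0133769
  stratum Site II: (1300/1475)²·5.3²/114 = 0.191403
V̂(x̄_st) = 0.20478
SE(x̄_st) = √0.20478 = 0.452526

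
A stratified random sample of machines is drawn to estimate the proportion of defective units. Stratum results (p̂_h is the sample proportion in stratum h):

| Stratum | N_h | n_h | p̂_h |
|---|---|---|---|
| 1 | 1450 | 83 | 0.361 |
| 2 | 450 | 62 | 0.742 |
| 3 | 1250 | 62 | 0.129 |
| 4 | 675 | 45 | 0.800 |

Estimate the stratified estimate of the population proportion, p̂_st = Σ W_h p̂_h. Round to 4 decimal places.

N = 3825; stratum weights W_h = N_h/N.
p̂_st = Σ W_h p̂_h = (1450·0.361 + 450·0.742 + 1250·0.129 + 675·0.800)/3825 = 0.40748

p̂_st ≈ 0.4075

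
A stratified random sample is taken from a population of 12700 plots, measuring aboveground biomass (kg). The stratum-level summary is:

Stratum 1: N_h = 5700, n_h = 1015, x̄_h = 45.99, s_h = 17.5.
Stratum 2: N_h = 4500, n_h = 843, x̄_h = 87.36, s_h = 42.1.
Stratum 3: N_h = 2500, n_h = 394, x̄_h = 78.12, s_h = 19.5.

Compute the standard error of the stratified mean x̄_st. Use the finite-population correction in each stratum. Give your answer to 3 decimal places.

SE(x̄_st) ≈ 0.544

V̂(x̄_st) = Σ W_h² (1 − n_h/N_h) s_h²/n_h, with W_h = N_h/N and N = 12700:
  stratum 1: (5700/12700)²·(1 − 1015/5700)·17.5²/1015 = 0.0499559
  stratum 2: (4500/12700)²·(1 − 843/4500)·42.1²/843 = 0.214519
  stratum 3: (2500/12700)²·(1 − 394/2500)·19.5²/394 = 0.0315039
V̂(x̄_st) = 0.295979
SE(x̄_st) = √0.295979 = 0.54404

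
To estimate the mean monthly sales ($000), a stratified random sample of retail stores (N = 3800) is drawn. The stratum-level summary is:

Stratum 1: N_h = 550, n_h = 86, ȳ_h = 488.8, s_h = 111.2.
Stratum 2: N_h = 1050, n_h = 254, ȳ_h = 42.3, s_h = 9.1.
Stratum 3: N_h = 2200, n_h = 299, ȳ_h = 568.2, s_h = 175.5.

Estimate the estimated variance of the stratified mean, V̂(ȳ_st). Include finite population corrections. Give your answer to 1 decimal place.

V̂(ȳ_st) ≈ 32.4

V̂(ȳ_st) = Σ W_h² (1 − n_h/N_h) s_h²/n_h, with W_h = N_h/N and N = 3800:
  stratum 1: (550/3800)²·(1 − 86/550)·111.2²/86 = 2.54112
  stratum 2: (1050/3800)²·(1 − 254/1050)·9.1²/254 = 0.0188705
  stratum 3: (2200/3800)²·(1 − 299/2200)·175.5²/299 = 29.8346
V̂(ȳ_st) = 32.3946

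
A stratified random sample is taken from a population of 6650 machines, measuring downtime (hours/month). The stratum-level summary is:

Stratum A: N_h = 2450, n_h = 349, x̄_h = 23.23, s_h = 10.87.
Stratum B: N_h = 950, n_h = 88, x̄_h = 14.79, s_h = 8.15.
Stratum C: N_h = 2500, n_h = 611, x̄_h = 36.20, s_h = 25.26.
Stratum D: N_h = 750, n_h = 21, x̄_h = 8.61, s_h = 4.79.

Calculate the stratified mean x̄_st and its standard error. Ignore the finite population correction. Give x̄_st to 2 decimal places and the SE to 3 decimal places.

x̄_st ≈ 25.25, SE ≈ 0.472

x̄_st = Σ W_h x̄_h = (2450·23.23 + 950·14.79 + 2500·36.20 + 750·8.61)/6650 = 25.25135
V̂(x̄_st) = Σ W_h² s_h²/n_h, with W_h = N_h/N and N = 6650:
  stratum A: (2450/6650)²·10.87²/349 = 0.0459539
  stratum B: (950/6650)²·8.15²/88 = 0.0154041
  stratum C: (2500/6650)²·25.26²/611 = 0.147592
  stratum D: (750/6650)²·4.79²/21 = 0.0138973
V̂(x̄_st) = 0.222847
SE(x̄_st) = √0.222847 = 0.472067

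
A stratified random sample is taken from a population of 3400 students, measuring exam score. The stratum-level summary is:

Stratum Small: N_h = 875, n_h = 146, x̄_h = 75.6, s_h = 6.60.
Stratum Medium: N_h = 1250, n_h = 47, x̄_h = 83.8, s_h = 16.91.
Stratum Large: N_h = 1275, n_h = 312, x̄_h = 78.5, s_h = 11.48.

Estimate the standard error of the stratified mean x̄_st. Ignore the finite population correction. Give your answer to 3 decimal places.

V̂(x̄_st) = Σ W_h² s_h²/n_h, with W_h = N_h/N and N = 3400:
  stratum Small: (875/3400)²·6.60²/146 = 0.0197603
  stratum Medium: (1250/3400)²·16.91²/47 = 0.82234
  stratum Large: (1275/3400)²·11.48²/312 = 0.0594007
V̂(x̄_st) = 0.901501
SE(x̄_st) = √0.901501 = 0.949474

SE(x̄_st) ≈ 0.949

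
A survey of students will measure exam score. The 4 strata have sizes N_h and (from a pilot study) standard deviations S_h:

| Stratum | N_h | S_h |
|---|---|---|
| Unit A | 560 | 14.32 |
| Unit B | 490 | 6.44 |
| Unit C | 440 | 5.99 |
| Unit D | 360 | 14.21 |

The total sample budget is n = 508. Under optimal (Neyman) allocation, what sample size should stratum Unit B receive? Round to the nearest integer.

Neyman allocation: n_h = n · N_h S_h / Σ N_i S_i, with n = 508.
  stratum Unit A: N_h·S_h = 560·14.32 = 8019.20
  stratum Unit B: N_h·S_h = 490·6.44 = 3155.60
  stratum Unit C: N_h·S_h = 440·5.99 = 2635.60
  stratum Unit D: N_h·S_h = 360·14.21 = 5115.60
Σ N_h S_h = 18926.00
n for stratum Unit B = 508·3155.60/18926.00 = 84.701 → 85

85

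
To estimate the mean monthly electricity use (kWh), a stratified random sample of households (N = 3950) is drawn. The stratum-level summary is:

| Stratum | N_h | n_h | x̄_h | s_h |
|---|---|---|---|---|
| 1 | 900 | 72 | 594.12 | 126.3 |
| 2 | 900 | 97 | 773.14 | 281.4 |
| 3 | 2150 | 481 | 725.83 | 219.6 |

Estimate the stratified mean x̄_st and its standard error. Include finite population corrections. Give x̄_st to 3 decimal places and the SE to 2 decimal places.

x̄_st ≈ 706.600, SE ≈ 8.45

x̄_st = Σ W_h x̄_h = (900·594.12 + 900·773.14 + 2150·725.83)/3950 = 706.59962
V̂(x̄_st) = Σ W_h² (1 − n_h/N_h) s_h²/n_h, with W_h = N_h/N and N = 3950:
  stratum 1: (900/3950)²·(1 − 72/900)·126.3²/72 = 10.5816
  stratum 2: (900/3950)²·(1 − 97/900)·281.4²/97 = 37.8129
  stratum 3: (2150/3950)²·(1 − 481/2150)·219.6²/481 = 23.0579
V̂(x̄_st) = 71.4525
SE(x̄_st) = √71.4525 = 8.45296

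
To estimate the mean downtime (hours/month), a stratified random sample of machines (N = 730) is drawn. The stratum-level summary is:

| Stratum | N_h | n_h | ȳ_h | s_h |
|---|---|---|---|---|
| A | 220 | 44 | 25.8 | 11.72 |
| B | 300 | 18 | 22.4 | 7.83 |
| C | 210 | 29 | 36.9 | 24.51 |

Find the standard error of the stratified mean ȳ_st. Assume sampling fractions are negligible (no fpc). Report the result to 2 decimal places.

V̂(ȳ_st) = Σ W_h² s_h²/n_h, with W_h = N_h/N and N = 730:
  stratum A: (220/730)²·11.72²/44 = 0.283532
  stratum B: (300/730)²·7.83²/18 = 0.575238
  stratum C: (210/730)²·24.51²/29 = 1.71428
V̂(ȳ_st) = 2.57305
SE(ȳ_st) = √2.57305 = 1.60407

SE(ȳ_st) ≈ 1.60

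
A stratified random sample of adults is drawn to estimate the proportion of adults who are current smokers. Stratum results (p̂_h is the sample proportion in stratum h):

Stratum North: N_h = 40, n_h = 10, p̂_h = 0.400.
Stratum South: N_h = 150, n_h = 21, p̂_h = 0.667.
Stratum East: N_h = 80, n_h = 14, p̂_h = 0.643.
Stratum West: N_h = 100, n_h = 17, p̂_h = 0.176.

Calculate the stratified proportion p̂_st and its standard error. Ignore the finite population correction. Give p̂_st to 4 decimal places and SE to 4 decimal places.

p̂_st ≈ 0.5002, SE ≈ 0.0602

N = 370; stratum weights W_h = N_h/N.
p̂_st = Σ W_h p̂_h = (40·0.400 + 150·0.667 + 80·0.643 + 100·0.176)/370 = 0.50024
V̂(p̂_st) = Σ W_h² p̂_h(1−p̂_h)/(n_h−1):
  stratum North: (40/370)²·0.400·0.600/9 = 0.000311663
  stratum South: (150/370)²·0.667·0.333/20 = 0.00182524
  stratum East: (80/370)²·0.643·0.357/13 = 0.000825491
  stratum West: (100/370)²·0.176·0.824/16 = 0.000662089
V̂(p̂_st) = 0.00362448; SE = √V̂ = 0.0602037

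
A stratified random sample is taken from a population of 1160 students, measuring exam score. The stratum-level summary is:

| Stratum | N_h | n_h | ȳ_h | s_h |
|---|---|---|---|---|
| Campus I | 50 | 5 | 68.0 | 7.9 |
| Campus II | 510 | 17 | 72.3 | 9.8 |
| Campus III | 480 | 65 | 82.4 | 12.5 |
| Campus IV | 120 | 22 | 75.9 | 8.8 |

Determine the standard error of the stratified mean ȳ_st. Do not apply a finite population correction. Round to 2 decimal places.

V̂(ȳ_st) = Σ W_h² s_h²/n_h, with W_h = N_h/N and N = 1160:
  stratum Campus I: (50/1160)²·7.9²/5 = 0.0231904
  stratum Campus II: (510/1160)²·9.8²/17 = 1.09201
  stratum Campus III: (480/1160)²·12.5²/65 = 0.411598
  stratum Campus IV: (120/1160)²·8.8²/22 = 0.0376694
V̂(ȳ_st) = 1.56447
SE(ȳ_st) = √1.56447 = 1.25079

SE(ȳ_st) ≈ 1.25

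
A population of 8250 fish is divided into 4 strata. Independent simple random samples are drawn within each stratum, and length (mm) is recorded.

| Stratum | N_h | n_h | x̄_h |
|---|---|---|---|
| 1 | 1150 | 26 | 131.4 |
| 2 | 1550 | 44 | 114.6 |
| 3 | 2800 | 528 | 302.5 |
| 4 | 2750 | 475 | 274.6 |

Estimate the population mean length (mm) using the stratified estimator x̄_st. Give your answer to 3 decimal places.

N = Σ N_h = 8250. Stratum weights W_h = N_h/N.
x̄_st = (1150·131.4 + 1550·114.6 + 2800·302.5 + 2750·274.6) / 8250 = 234.04727

x̄_st ≈ 234.047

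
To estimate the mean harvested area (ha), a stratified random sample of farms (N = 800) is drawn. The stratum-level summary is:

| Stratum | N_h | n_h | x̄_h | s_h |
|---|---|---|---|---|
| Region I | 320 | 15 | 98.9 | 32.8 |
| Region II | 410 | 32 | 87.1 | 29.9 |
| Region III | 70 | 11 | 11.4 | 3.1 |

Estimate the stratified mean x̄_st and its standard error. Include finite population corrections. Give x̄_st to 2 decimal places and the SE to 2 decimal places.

x̄_st = Σ W_h x̄_h = (320·98.9 + 410·87.1 + 70·11.4)/800 = 85.19625
V̂(x̄_st) = Σ W_h² (1 − n_h/N_h) s_h²/n_h, with W_h = N_h/N and N = 800:
  stratum Region I: (320/800)²·(1 − 15/320)·32.8²/15 = 10.9377
  stratum Region II: (410/800)²·(1 − 32/410)·29.9²/32 = 6.76532
  stratum Region III: (70/800)²·(1 − 11/70)·3.1²/11 = 0.00563768
V̂(x̄_st) = 17.7087
SE(x̄_st) = √17.7087 = 4.20817

x̄_st ≈ 85.20, SE ≈ 4.21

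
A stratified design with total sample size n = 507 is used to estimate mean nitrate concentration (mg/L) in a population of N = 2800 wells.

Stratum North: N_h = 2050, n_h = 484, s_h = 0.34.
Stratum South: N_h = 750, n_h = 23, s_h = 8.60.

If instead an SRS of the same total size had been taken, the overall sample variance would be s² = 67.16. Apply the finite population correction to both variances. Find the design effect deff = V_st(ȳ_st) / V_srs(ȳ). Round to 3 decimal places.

V̂(ȳ_st) = Σ W_h² (1 − n_h/N_h) s_h²/n_h, with W_h = N_h/N and N = 2800:
  stratum North: (2050/2800)²·(1 − 484/2050)·0.34²/484 = 9.78007e-05
  stratum South: (750/2800)²·(1 − 23/750)·8.60²/23 = 0.22364
V_st = 0.223737
V_srs = (1 − 507/2800)·67.16/507 = 0.10848
deff = V_st / V_srs = 0.223737/0.10848 = 2.0625

deff ≈ 2.062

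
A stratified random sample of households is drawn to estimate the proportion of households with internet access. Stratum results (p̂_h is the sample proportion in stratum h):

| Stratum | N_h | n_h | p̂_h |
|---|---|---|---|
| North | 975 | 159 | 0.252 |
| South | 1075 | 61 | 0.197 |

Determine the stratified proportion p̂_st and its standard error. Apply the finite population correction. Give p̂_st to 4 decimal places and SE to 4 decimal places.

N = 2050; stratum weights W_h = N_h/N.
p̂_st = Σ W_h p̂_h = (975·0.252 + 1075·0.197)/2050 = 0.22316
V̂(p̂_st) = Σ W_h² (1 − n_h/N_h) p̂_h(1−p̂_h)/(n_h−1):
  stratum North: (975/2050)²·(1 − 159/975)·0.252·0.748/158 = 0.000225856
  stratum South: (1075/2050)²·(1 − 61/1075)·0.197·0.803/60 = 0.000683863
V̂(p̂_st) = 0.000909719; SE = √V̂ = 0.0301616

p̂_st ≈ 0.2232, SE ≈ 0.0302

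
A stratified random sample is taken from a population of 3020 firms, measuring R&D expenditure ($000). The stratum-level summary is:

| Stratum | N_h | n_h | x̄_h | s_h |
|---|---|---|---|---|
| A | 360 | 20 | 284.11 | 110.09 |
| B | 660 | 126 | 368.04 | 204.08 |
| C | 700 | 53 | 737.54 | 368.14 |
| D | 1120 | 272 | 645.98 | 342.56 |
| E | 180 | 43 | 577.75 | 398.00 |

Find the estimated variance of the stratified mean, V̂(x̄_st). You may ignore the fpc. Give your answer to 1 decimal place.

V̂(x̄_st) ≈ 234.2

V̂(x̄_st) = Σ W_h² s_h²/n_h, with W_h = N_h/N and N = 3020:
  stratum A: (360/3020)²·110.09²/20 = 8.61106
  stratum B: (660/3020)²·204.08²/126 = 15.7872
  stratum C: (700/3020)²·368.14²/53 = 137.383
  stratum D: (1120/3020)²·342.56²/272 = 59.3371
  stratum E: (180/3020)²·398.00²/43 = 13.0867
V̂(x̄_st) = 234.205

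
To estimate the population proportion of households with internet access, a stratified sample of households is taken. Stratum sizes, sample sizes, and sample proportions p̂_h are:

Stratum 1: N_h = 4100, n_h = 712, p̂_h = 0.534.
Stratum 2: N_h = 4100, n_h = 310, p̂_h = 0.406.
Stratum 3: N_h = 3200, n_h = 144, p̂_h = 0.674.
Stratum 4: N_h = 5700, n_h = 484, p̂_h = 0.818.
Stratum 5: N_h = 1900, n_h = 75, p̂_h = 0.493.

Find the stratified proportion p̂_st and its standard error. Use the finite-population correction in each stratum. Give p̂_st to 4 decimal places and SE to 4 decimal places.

p̂_st ≈ 0.6111, SE ≈ 0.0121

N = 19000; stratum weights W_h = N_h/N.
p̂_st = Σ W_h p̂_h = (4100·0.534 + 4100·0.406 + 3200·0.674 + 5700·0.818 + 1900·0.493)/19000 = 0.61106
V̂(p̂_st) = Σ W_h² (1 − n_h/N_h) p̂_h(1−p̂_h)/(n_h−1):
  stratum 1: (4100/19000)²·(1 − 712/4100)·0.534·0.466/711 = 1.34672e-05
  stratum 2: (4100/19000)²·(1 − 310/4100)·0.406·0.594/309 = 3.35946e-05
  stratum 3: (3200/19000)²·(1 − 144/3200)·0.674·0.326/143 = 4.16234e-05
  stratum 4: (5700/19000)²·(1 − 484/5700)·0.818·0.182/483 = 2.53853e-05
  stratum 5: (1900/19000)²·(1 − 75/1900)·0.493·0.507/74 = 3.24439e-05
V̂(p̂_st) = 0.000146514; SE = √V̂ = 0.0121043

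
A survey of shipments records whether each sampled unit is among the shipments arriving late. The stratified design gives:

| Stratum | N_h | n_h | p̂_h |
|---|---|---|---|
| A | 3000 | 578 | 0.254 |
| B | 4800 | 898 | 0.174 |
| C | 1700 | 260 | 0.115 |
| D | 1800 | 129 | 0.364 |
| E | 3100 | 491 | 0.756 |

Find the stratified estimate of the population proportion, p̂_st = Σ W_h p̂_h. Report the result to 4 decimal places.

p̂_st ≈ 0.3327

N = 14400; stratum weights W_h = N_h/N.
p̂_st = Σ W_h p̂_h = (3000·0.254 + 4800·0.174 + 1700·0.115 + 1800·0.364 + 3100·0.756)/14400 = 0.33274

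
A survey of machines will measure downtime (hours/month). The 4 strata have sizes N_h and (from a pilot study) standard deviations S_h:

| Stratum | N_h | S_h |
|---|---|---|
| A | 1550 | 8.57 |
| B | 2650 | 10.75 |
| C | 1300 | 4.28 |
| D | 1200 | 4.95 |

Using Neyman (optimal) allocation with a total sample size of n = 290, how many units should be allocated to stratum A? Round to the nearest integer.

72

Neyman allocation: n_h = n · N_h S_h / Σ N_i S_i, with n = 290.
  stratum A: N_h·S_h = 1550·8.57 = 13283.50
  stratum B: N_h·S_h = 2650·10.75 = 28487.50
  stratum C: N_h·S_h = 1300·4.28 = 5564.00
  stratum D: N_h·S_h = 1200·4.95 = 5940.00
Σ N_h S_h = 53275.00
n for stratum A = 290·13283.50/53275.00 = 72.308 → 72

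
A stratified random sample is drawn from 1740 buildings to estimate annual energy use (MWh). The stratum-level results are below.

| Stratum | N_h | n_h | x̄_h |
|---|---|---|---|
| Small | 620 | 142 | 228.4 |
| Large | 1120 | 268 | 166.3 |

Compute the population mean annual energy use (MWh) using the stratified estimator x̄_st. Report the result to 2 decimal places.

N = Σ N_h = 1740. Stratum weights W_h = N_h/N.
x̄_st = (620·228.4 + 1120·166.3) / 1740 = 188.4276

x̄_st ≈ 188.43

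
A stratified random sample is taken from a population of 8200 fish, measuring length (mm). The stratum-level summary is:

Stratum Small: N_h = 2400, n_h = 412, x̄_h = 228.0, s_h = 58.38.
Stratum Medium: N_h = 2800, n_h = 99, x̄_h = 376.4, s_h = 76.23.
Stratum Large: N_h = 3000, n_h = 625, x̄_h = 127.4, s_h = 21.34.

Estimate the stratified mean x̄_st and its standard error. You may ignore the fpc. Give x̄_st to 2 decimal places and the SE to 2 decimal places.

x̄_st ≈ 241.87, SE ≈ 2.77

x̄_st = Σ W_h x̄_h = (2400·228.0 + 2800·376.4 + 3000·127.4)/8200 = 241.86829
V̂(x̄_st) = Σ W_h² s_h²/n_h, with W_h = N_h/N and N = 8200:
  stratum Small: (2400/8200)²·58.38²/412 = 0.70864
  stratum Medium: (2800/8200)²·76.23²/99 = 6.84392
  stratum Large: (3000/8200)²·21.34²/625 = 0.0975267
V̂(x̄_st) = 7.65009
SE(x̄_st) = √7.65009 = 2.76588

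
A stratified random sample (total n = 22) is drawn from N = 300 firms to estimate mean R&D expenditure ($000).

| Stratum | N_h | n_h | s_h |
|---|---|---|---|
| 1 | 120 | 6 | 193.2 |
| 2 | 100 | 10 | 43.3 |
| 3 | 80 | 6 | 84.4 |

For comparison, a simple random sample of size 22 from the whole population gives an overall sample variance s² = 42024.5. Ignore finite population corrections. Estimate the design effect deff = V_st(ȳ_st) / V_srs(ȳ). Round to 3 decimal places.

deff ≈ 0.576

V̂(ȳ_st) = Σ W_h² s_h²/n_h, with W_h = N_h/N and N = 300:
  stratum 1: (120/300)²·193.2²/6 = 995.366
  stratum 2: (100/300)²·43.3²/10 = 20.8321
  stratum 3: (80/300)²·84.4²/6 = 84.425
V_st = 1100.62
V_srs = s²/n = 42024.5/22 = 1910.2
deff = V_st / V_srs = 1100.62/1910.2 = 0.5762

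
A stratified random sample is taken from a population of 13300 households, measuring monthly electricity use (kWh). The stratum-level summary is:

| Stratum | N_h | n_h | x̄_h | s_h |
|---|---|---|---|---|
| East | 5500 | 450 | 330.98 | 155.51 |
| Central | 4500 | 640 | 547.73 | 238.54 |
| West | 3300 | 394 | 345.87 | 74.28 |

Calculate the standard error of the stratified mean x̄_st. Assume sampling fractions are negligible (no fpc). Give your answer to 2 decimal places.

SE(x̄_st) ≈ 4.50

V̂(x̄_st) = Σ W_h² s_h²/n_h, with W_h = N_h/N and N = 13300:
  stratum East: (5500/13300)²·155.51²/450 = 9.19023
  stratum Central: (4500/13300)²·238.54²/640 = 10.178
  stratum West: (3300/13300)²·74.28²/394 = 0.862129
V̂(x̄_st) = 20.2304
SE(x̄_st) = √20.2304 = 4.49782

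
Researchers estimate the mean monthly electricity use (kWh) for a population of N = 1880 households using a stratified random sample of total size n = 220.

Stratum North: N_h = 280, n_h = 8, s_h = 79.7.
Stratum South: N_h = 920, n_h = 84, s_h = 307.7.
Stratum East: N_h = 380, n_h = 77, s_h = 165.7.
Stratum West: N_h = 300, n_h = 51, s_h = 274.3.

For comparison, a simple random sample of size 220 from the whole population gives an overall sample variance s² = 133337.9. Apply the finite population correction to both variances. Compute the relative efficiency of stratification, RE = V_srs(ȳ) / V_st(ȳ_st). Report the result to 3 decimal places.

RE ≈ 1.754

V̂(ȳ_st) = Σ W_h² (1 − n_h/N_h) s_h²/n_h, with W_h = N_h/N and N = 1880:
  stratum North: (280/1880)²·(1 − 8/280)·79.7²/8 = 17.1095
  stratum South: (920/1880)²·(1 − 84/920)·307.7²/84 = 245.275
  stratum East: (380/1880)²·(1 − 77/380)·165.7²/77 = 11.6162
  stratum West: (300/1880)²·(1 − 51/300)·274.3²/51 = 31.1807
V_st = 305.182
V_srs = (1 − 220/1880)·133337.9/220 = 535.157
Relative efficiency = V_srs / V_st = 535.157/305.182 = 1.7536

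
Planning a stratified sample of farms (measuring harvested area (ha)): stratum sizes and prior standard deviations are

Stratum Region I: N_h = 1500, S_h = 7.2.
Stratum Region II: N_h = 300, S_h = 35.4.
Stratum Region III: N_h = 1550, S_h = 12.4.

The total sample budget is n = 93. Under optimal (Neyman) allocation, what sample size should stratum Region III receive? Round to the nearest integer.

44

Neyman allocation: n_h = n · N_h S_h / Σ N_i S_i, with n = 93.
  stratum Region I: N_h·S_h = 1500·7.2 = 10800.00
  stratum Region II: N_h·S_h = 300·35.4 = 10620.00
  stratum Region III: N_h·S_h = 1550·12.4 = 19220.00
Σ N_h S_h = 40640.00
n for stratum Region III = 93·19220.00/40640.00 = 43.983 → 44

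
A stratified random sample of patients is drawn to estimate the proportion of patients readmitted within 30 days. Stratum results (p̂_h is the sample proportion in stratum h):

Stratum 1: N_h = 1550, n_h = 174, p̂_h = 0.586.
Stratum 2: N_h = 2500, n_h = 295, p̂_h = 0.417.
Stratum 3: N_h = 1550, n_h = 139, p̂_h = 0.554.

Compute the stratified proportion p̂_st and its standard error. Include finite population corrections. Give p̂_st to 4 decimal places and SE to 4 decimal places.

p̂_st ≈ 0.5017, SE ≈ 0.0191

N = 5600; stratum weights W_h = N_h/N.
p̂_st = Σ W_h p̂_h = (1550·0.586 + 2500·0.417 + 1550·0.554)/5600 = 0.50170
V̂(p̂_st) = Σ W_h² (1 − n_h/N_h) p̂_h(1−p̂_h)/(n_h−1):
  stratum 1: (1550/5600)²·(1 − 174/1550)·0.586·0.414/173 = 9.53731e-05
  stratum 2: (2500/5600)²·(1 − 295/2500)·0.417·0.583/294 = 0.000145355
  stratum 3: (1550/5600)²·(1 − 139/1550)·0.554·0.446/138 = 0.000124867
V̂(p̂_st) = 0.000365595; SE = √V̂ = 0.0191205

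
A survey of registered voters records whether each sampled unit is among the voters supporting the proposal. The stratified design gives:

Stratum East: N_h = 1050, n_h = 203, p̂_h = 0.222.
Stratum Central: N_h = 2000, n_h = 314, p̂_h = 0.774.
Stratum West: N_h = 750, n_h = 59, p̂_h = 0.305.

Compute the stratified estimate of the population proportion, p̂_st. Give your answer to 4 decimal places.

N = 3800; stratum weights W_h = N_h/N.
p̂_st = Σ W_h p̂_h = (1050·0.222 + 2000·0.774 + 750·0.305)/3800 = 0.52891

p̂_st ≈ 0.5289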